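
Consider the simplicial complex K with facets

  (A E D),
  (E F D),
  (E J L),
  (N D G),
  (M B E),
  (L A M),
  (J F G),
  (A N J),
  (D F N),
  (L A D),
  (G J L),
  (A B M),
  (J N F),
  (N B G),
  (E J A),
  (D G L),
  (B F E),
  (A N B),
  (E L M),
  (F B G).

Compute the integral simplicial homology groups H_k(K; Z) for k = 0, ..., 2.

H_0 ≅ Z,  H_1 ≅ Z ⊕ Z_2,  H_2 = 0.

Order the vertices as A < B < D < E < F < G < J < L < M < N. Listing each simplex with vertices in this order, K has dimension 2 with simplices:

  0-simplices (10): A, B, D, E, F, G, J, L, M, N
  1-simplices (30): AB, AD, AE, AJ, AL, AM, AN, BE, BF, BG, BM, BN, DE, DF, DG, DL, DN, EF, EJ, EL, EM, FG, FJ, FN, GJ, GL, GN, JL, JN, LM
  2-simplices (20): ABM, ABN, ADE, ADL, AEJ, AJN, ALM, BEF, BEM, BFG, BGN, DEF, DFN, DGL, DGN, EJL, ELM, FGJ, FJN, GJL

so the chain groups are C_0 ≅ Z^10, C_1 ≅ Z^30, C_2 ≅ Z^20.

Boundary ∂_1: C_1 → C_0 sends each edge [p,q] (with p < q) to q − p. For instance
  ∂EF = F − E.
The resulting 10×30 matrix has rank 9, and its Smith normal form has invariant factors (1,1,1,1,1,1,1,1,1).

∂_2: C_2 → C_1 maps a triangle to the signed sum of its edges. For instance
  ∂BFG = FG − BG + BF,
  ∂GJL = JL − GL + GJ.
The resulting 30×20 matrix has rank 20, and its Smith normal form has invariant factors (1,1,1,1,1,1,1,1,1,1,1,1,1,1,1,1,1,1,1,2).

From H_k ≅ ker(∂_k) / im(∂_{k+1}) we obtain:

  H_0: rank C_0 − rank ∂_1 = 10 − 9 = 1, and the invariant factors of ∂_1 are all 1, so H_0 = Z.
  H_1: rank ker ∂_1 − rank ∂_2 = (30 − 9) − 20 = 1, and ∂_2 has invariant factor 2 > 1, so H_1 = Z ⊕ Z_2.
  H_2: rank ker ∂_2 − rank ∂_3 = (20 − 20) − 0 = 0, and there is no ∂_3, so H_2 = 0.

As a check, the Euler characteristic is 10 − 30 + 20 = 0, which agrees with 1 − 1 + 0 = 0.
(K is a triangulation of the Klein bottle.)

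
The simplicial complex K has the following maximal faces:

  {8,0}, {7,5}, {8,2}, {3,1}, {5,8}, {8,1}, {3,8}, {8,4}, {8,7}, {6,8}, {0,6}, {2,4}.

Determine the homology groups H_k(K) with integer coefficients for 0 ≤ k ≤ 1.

We work with the vertex ordering 0 < 1 < 2 < 3 < 4 < 5 < 6 < 7 < 8. The simplices of K, each written with vertices in increasing order, are:

  0-simplices (9): [0], [1], [2], [3], [4], [5], [6], [7], [8]
  1-simplices (12): [0,6], [0,8], [1,3], [1,8], [2,4], [2,8], [3,8], [4,8], [5,7], [5,8], [6,8], [7,8]

Hence C_0 ≅ Z^9, C_1 ≅ Z^12.

Boundary ∂_1: C_1 → C_0 is given by ∂[p,q] = [q] − [p].
The 9×12 boundary matrix has rank 8 and Smith normal form diag(1,1,1,1,1,1,1,1).

From H_k ≅ ker(∂_k) / im(∂_{k+1}) we obtain:

  H_0: rank C_0 − rank ∂_1 = 9 − 8 = 1, and the invariant factors of ∂_1 are all 1, so H_0 ≅ Z.
  H_1: rank ker ∂_1 − rank ∂_2 = (12 − 8) − 0 = 4, and there is no ∂_2, so H_1 ≅ Z^4.

As a check, the Euler characteristic is 9 − 12 = -3, which agrees with 1 − 4 = -3.
(K is a triangulation of a wedge of 4 circles.)

H_0 = Z,  H_1 = Z^4.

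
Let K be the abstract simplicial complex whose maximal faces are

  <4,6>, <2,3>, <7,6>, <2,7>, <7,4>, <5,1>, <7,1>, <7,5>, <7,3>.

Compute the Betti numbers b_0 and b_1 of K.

b_0 = 1, b_1 = 3.

K has 7 vertices, 9 edges.
rank ∂_0 = 0, rank ∂_1 = 6 ⇒ b_0 = 7 − 0 − 6 = 1; all invariant factors of ∂_1 are 1 so no torsion. So H_0 ≅ Z.
rank ∂_1 = 6, rank ∂_2 = 0 ⇒ b_1 = 9 − 6 − 0 = 3. So H_1 ≅ Z^3.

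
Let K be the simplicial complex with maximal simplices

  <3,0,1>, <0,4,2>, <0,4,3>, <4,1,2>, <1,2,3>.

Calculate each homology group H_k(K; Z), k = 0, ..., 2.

Fix the vertex order 0 < 1 < 2 < 3 < 4 and write every simplex with vertices in increasing order. Then dim K = 2 and the simplices of K are:

  0-simplices (5): [0], [1], [2], [3], [4]
  1-simplices (10): [0,1], [0,2], [0,3], [0,4], [1,2], [1,3], [1,4], [2,3], [2,4], [3,4]
  2-simplices (5): [0,1,3], [0,2,4], [0,3,4], [1,2,3], [1,2,4]

so the chain groups are C_0 ≅ Z^5, C_1 ≅ Z^10, C_2 ≅ Z^5.

Boundary ∂_1: C_1 → C_0 is given by ∂[p,q] = [q] − [p]. For instance
  ∂[0,1] = [1] − [0].
This gives a 5×10 integer matrix of rank 4; reducing to Smith normal form yields diagonal entries (1,1,1,1).

Boundary ∂_2: C_2 → C_1 acts by ∂[p,q,r] = [q,r] − [p,r] + [p,q]. For instance
  ∂[1,2,3] = [2,3] − [1,3] + [1,2],
  ∂[1,2,4] = [2,4] − [1,4] + [1,2].
The 10×5 boundary matrix has rank 5 and Smith normal form diag(1,1,1,1,1).

Computing H_k = (kernel of ∂_k) / (image of ∂_{k+1}):

  H_0: rank C_0 − rank ∂_1 = 5 − 4 = 1, and the invariant factors of ∂_1 are all 1, so H_0 = Z.
  H_1: rank ker ∂_1 − rank ∂_2 = (10 − 4) − 5 = 1, and the invariant factors of ∂_2 are all 1, so H_1 = Z.
  H_2: rank ker ∂_2 − rank ∂_3 = (5 − 5) − 0 = 0, and there is no ∂_3, so H_2 = 0.

(K is a triangulation of the Möbius band.)

H_0 = Z,  H_1 = Z,  H_2 = 0.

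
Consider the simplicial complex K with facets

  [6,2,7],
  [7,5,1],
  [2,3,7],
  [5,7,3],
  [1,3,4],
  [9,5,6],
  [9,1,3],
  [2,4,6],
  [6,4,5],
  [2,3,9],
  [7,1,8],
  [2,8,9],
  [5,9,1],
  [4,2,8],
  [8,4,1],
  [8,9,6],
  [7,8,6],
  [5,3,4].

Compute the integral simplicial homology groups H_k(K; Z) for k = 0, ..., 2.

K has 9 vertices, 27 edges, 18 triangles.
rank ∂_0 = 0, rank ∂_1 = 8 ⇒ b_0 = 9 − 0 − 8 = 1; all invariant factors of ∂_1 are 1 so no torsion. So H_0 ≅ Z.
rank ∂_1 = 8, rank ∂_2 = 18 ⇒ b_1 = 27 − 8 − 18 = 1; ∂_2 has invariant factor(s) [2] giving torsion. So H_1 ≅ Z ⊕ Z/2.
rank ∂_2 = 18, rank ∂_3 = 0 ⇒ b_2 = 18 − 18 − 0 = 0. So H_2 ≅ 0.

H_0 = Z,  H_1 = Z ⊕ Z/2,  H_2 = 0.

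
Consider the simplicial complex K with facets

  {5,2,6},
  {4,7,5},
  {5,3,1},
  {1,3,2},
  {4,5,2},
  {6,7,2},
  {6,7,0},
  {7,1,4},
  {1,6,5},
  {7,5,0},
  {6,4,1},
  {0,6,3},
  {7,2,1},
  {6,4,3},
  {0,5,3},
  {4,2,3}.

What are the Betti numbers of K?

b_0 = 1, b_1 = 2, b_2 = 1.

We work with the vertex ordering 0 < 1 < 2 < 3 < 4 < 5 < 6 < 7. The simplices of K, each written with vertices in increasing order, are:

  0-simplices (8): [0], [1], [2], [3], [4], [5], [6], [7]
  1-simplices (24): (24 of them)
  2-simplices (16): [0,3,5], [0,3,6], [0,5,7], [0,6,7], [1,2,3], [1,2,7], [1,3,5], [1,4,6], [1,4,7], [1,5,6], [2,3,4], [2,4,5], [2,5,6], [2,6,7], [3,4,6], [4,5,7]

so the chain groups are C_0 ≅ Z^8, C_1 ≅ Z^24, C_2 ≅ Z^16.

Boundary ∂_1: C_1 → C_0 maps an edge to its endpoints' difference, ∂[p,q] = q − p. For instance
  ∂[1,6] = [6] − [1].
The resulting 8×24 matrix has rank 7, and its Smith normal form has invariant factors (1,1,1,1,1,1,1).

Boundary ∂_2: C_2 → C_1 acts by ∂[p,q,r] = [q,r] − [p,r] + [p,q]. For instance
  ∂[2,4,5] = [4,5] − [2,5] + [2,4],
  ∂[1,4,6] = [4,6] − [1,6] + [1,4].
The 24×16 boundary matrix has rank 15 and Smith normal form diag(1,1,1,1,1,1,1,1,1,1,1,1,1,1,1).

Reading off H_k = ker ∂_k / im ∂_{k+1}:

  H_0: rank C_0 − rank ∂_1 = 8 − 7 = 1, and the invariant factors of ∂_1 are all 1, so H_0 = Z.
  H_1: rank ker ∂_1 − rank ∂_2 = (24 − 7) − 15 = 2, and the invariant factors of ∂_2 are all 1, so H_1 = Z^2.
  H_2: rank ker ∂_2 − rank ∂_3 = (16 − 15) − 0 = 1, and there is no ∂_3, so H_2 = Z.

Hence the Betti numbers are b_0 = 1, b_1 = 2, b_2 = 1.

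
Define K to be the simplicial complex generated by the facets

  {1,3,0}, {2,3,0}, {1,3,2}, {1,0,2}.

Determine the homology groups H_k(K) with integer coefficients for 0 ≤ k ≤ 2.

H_0 = Z,  H_1 = 0,  H_2 = Z.

Order the vertices as 0 < 1 < 2 < 3. Listing each simplex with vertices in this order, K has dimension 2 with simplices:

  0-simplices (4): [0], [1], [2], [3]
  1-simplices (6): [0,1], [0,2], [0,3], [1,2], [1,3], [2,3]
  2-simplices (4): [0,1,2], [0,1,3], [0,2,3], [1,2,3]

Hence C_0 ≅ Z^4, C_1 ≅ Z^6, C_2 ≅ Z^4.

The boundary map ∂_1: C_1 → C_0 maps an edge to its endpoints' difference, ∂[p,q] = q − p. For instance
  ∂[0,3] = [3] − [0].
This gives a 4×6 integer matrix of rank 3; reducing to Smith normal form yields diagonal entries (1,1,1).

The boundary map ∂_2: C_2 → C_1 sends each 2-simplex [p,q,r] to [q,r] − [p,r] + [p,q]. For instance
  ∂[1,2,3] = [2,3] − [1,3] + [1,2],
  ∂[0,1,3] = [1,3] − [0,3] + [0,1].
The resulting 6×4 matrix has rank 3, and its Smith normal form has invariant factors (1,1,1).

Reading off H_k = ker ∂_k / im ∂_{k+1}:

  H_0: rank C_0 − rank ∂_1 = 4 − 3 = 1, and the invariant factors of ∂_1 are all 1, so H_0 = Z.
  H_1: rank ker ∂_1 − rank ∂_2 = (6 − 3) − 3 = 0, and the invariant factors of ∂_2 are all 1, so H_1 = 0.
  H_2: rank ker ∂_2 − rank ∂_3 = (4 − 3) − 0 = 1, and there is no ∂_3, so H_2 = Z.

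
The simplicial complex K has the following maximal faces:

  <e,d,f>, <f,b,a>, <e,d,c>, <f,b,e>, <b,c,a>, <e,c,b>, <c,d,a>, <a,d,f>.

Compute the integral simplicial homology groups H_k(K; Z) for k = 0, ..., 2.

H_0 = Z,  H_1 = 0,  H_2 = Z.

Take the total order a < b < c < d < e < f on the vertex set. Then K (dimension 2) consists of the simplices:

  0-simplices (6): a, b, c, d, e, f
  1-simplices (12): ab, ac, ad, af, bc, be, bf, cd, ce, de, df, ef
  2-simplices (8): abc, abf, acd, adf, bce, bef, cde, def

Hence C_0 ≅ Z^6, C_1 ≅ Z^12, C_2 ≅ Z^8.

∂_1: C_1 → C_0 is given by ∂[p,q] = [q] − [p]. For instance
  ∂ce = e − c.
As a 6×12 matrix over Z this has rank 5, with invariant factors (1,1,1,1,1).

Boundary ∂_2: C_2 → C_1 acts by ∂[p,q,r] = [q,r] − [p,r] + [p,q]. For instance
  ∂abf = bf − af + ab,
  ∂bef = ef − bf + be.
This gives a 12×8 integer matrix of rank 7; reducing to Smith normal form yields diagonal entries (1,1,1,1,1,1,1).

Reading off H_k = ker ∂_k / im ∂_{k+1}:

  H_0: rank C_0 − rank ∂_1 = 6 − 5 = 1, and the invariant factors of ∂_1 are all 1, so H_0 ≅ Z.
  H_1: rank ker ∂_1 − rank ∂_2 = (12 − 5) − 7 = 0, and the invariant factors of ∂_2 are all 1, so H_1 ≅ 0.
  H_2: rank ker ∂_2 − rank ∂_3 = (8 − 7) − 0 = 1, and there is no ∂_3, so H_2 ≅ Z.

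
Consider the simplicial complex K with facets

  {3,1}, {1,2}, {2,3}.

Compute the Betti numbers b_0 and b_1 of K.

b_0 = 1, b_1 = 1.

Fix the vertex order 1 < 2 < 3 and write every simplex with vertices in increasing order. Then dim K = 1 and the simplices of K are:

  0-simplices (3): [1], [2], [3]
  1-simplices (3): [1,2], [1,3], [2,3]

Hence C_0 ≅ Z^3, C_1 ≅ Z^3.

The boundary map ∂_1: C_1 → C_0 is given by ∂[p,q] = [q] − [p]. For instance
  ∂[1,3] = [3] − [1].
The 3×3 boundary matrix has rank 2 and Smith normal form diag(1,1).

Computing H_k = (kernel of ∂_k) / (image of ∂_{k+1}):

  H_0: rank C_0 − rank ∂_1 = 3 − 2 = 1, and the invariant factors of ∂_1 are all 1, so H_0 ≅ Z.
  H_1: rank ker ∂_1 − rank ∂_2 = (3 − 2) − 0 = 1, and there is no ∂_2, so H_1 ≅ Z.

As a check, the Euler characteristic is 3 − 3 = 0, which agrees with 1 − 1 = 0.

Hence the Betti numbers are b_0 = 1, b_1 = 1.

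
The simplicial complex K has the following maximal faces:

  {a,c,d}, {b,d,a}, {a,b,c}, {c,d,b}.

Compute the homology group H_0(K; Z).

Fix the vertex order a < b < c < d and write every simplex with vertices in increasing order. Then dim K = 2 and the simplices of K are:

  0-simplices (4): a, b, c, d
  1-simplices (6): ab, ac, ad, bc, bd, cd
  2-simplices (4): abc, abd, acd, bcd

giving chain groups C_0 ≅ Z^4, C_1 ≅ Z^6, C_2 ≅ Z^4.

Boundary ∂_1: C_1 → C_0 is given by ∂[p,q] = [q] − [p]. For instance
  ∂ab = b − a.
The resulting 4×6 matrix has rank 3, and its Smith normal form has invariant factors (1,1,1).

Boundary ∂_2: C_2 → C_1 acts by ∂[p,q,r] = [q,r] − [p,r] + [p,q]. For instance
  ∂abc = bc − ac + ab,
  ∂bcd = cd − bd + bc.
As a 6×4 matrix over Z this has rank 3, with invariant factors (1,1,1).

From H_k ≅ ker(∂_k) / im(∂_{k+1}) we obtain:

  H_0: rank C_0 − rank ∂_1 = 4 − 3 = 1, and the invariant factors of ∂_1 are all 1, so H_0 ≅ Z.

H_0 ≅ Z.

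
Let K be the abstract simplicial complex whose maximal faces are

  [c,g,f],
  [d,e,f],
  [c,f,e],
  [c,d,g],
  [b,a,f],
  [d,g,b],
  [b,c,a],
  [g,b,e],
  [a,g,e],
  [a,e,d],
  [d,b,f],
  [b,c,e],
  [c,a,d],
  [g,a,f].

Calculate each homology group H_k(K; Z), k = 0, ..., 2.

H_0 ≅ Z,  H_1 ≅ Z^2,  H_2 ≅ Z.

Fix the vertex order a < b < c < d < e < f < g and write every simplex with vertices in increasing order. Then dim K = 2 and the simplices of K are:

  0-simplices (7): a, b, c, d, e, f, g
  1-simplices (21): ab, ac, ad, ae, af, ag, bc, bd, be, bf, bg, cd, ce, cf, cg, de, df, dg, ef, eg, fg
  2-simplices (14): abc, abf, acd, ade, aeg, afg, bce, bdf, bdg, beg, cdg, cef, cfg, def

so the chain groups are C_0 ≅ Z^7, C_1 ≅ Z^21, C_2 ≅ Z^14.

∂_1: C_1 → C_0 maps an edge to its endpoints' difference, ∂[p,q] = q − p. For instance
  ∂bf = f − b.
The 7×21 boundary matrix has rank 6 and Smith normal form diag(1,1,1,1,1,1).

The boundary map ∂_2: C_2 → C_1 maps a triangle to the signed sum of its edges. For instance
  ∂ade = de − ae + ad,
  ∂acd = cd − ad + ac.
The resulting 21×14 matrix has rank 13, and its Smith normal form has invariant factors (1,1,1,1,1,1,1,1,1,1,1,1,1).

Reading off H_k = ker ∂_k / im ∂_{k+1}:

  H_0: rank C_0 − rank ∂_1 = 7 − 6 = 1, and the invariant factors of ∂_1 are all 1, so H_0 ≅ Z.
  H_1: rank ker ∂_1 − rank ∂_2 = (21 − 6) − 13 = 2, and the invariant factors of ∂_2 are all 1, so H_1 ≅ Z^2.
  H_2: rank ker ∂_2 − rank ∂_3 = (14 − 13) − 0 = 1, and there is no ∂_3, so H_2 ≅ Z.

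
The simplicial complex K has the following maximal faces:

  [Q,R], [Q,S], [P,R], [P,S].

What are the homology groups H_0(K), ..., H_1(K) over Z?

H_0 = Z,  H_1 = Z.

We work with the vertex ordering P < Q < R < S. The simplices of K, each written with vertices in increasing order, are:

  0-simplices (4): P, Q, R, S
  1-simplices (4): PR, PS, QR, QS

so the chain groups are C_0 ≅ Z^4, C_1 ≅ Z^4.

∂_1: C_1 → C_0 maps an edge to its endpoints' difference, ∂[p,q] = q − p. For instance
  ∂QS = S − Q.
The 4×4 boundary matrix has rank 3 and Smith normal form diag(1,1,1).

Computing H_k = (kernel of ∂_k) / (image of ∂_{k+1}):

  H_0: rank C_0 − rank ∂_1 = 4 − 3 = 1, and the invariant factors of ∂_1 are all 1, so H_0 = Z.
  H_1: rank ker ∂_1 − rank ∂_2 = (4 − 3) − 0 = 1, and there is no ∂_2, so H_1 = Z.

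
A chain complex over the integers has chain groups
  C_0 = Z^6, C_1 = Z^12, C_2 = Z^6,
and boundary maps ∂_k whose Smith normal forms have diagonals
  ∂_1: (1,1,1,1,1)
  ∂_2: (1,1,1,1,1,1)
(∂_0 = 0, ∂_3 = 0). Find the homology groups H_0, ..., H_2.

H_0 ≅ Z,  H_1 ≅ Z,  H_2 = 0.

H_0: b_0 = 6 − 0 − 5 = 1; torsion from ∂_1 factors > 1: none. So H_0 ≅ Z.
H_1: b_1 = 12 − 5 − 6 = 1; torsion from ∂_2 factors > 1: none. So H_1 ≅ Z.
H_2: b_2 = 6 − 6 − 0 = 0; torsion from ∂_3 factors > 1: none. So H_2 ≅ 0.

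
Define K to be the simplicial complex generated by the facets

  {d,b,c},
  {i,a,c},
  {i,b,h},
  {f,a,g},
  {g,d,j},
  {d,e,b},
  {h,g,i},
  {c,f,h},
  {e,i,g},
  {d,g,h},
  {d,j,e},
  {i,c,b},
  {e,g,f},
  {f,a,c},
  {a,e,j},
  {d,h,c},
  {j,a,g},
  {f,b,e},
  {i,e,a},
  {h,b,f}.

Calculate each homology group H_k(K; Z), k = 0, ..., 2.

H_0 = Z,  H_1 = Z ⊕ Z_2,  H_2 = 0.

Fix the vertex order a < b < c < d < e < f < g < h < i < j and write every simplex with vertices in increasing order. Then dim K = 2 and the simplices of K are:

  0-simplices (10): a, b, c, d, e, f, g, h, i, j
  1-simplices (30): ac, ae, af, ag, ai, aj, bc, bd, be, bf, bh, bi, cd, cf, ch, ci, de, dg, dh, dj, ef, eg, ei, ej, fg, fh, gh, gi, gj, hi
  2-simplices (20): acf, aci, aei, aej, afg, agj, bcd, bci, bde, bef, bfh, bhi, cdh, cfh, dej, dgh, dgj, efg, egi, ghi

giving chain groups C_0 ≅ Z^10, C_1 ≅ Z^30, C_2 ≅ Z^20.

∂_1: C_1 → C_0 sends each edge [p,q] (with p < q) to q − p.
The 10×30 boundary matrix has rank 9 and Smith normal form diag(1,1,1,1,1,1,1,1,1).

Boundary ∂_2: C_2 → C_1 maps a triangle to the signed sum of its edges. For instance
  ∂dej = ej − dj + de,
  ∂agj = gj − aj + ag.
As a 30×20 matrix over Z this has rank 20, with invariant factors (1,1,1,1,1,1,1,1,1,1,1,1,1,1,1,1,1,1,1,2).

Computing H_k = (kernel of ∂_k) / (image of ∂_{k+1}):

  H_0: rank C_0 − rank ∂_1 = 10 − 9 = 1, and the invariant factors of ∂_1 are all 1, so H_0 ≅ Z.
  H_1: rank ker ∂_1 − rank ∂_2 = (30 − 9) − 20 = 1, and ∂_2 has invariant factor 2 > 1, so H_1 ≅ Z ⊕ Z_2.
  H_2: rank ker ∂_2 − rank ∂_3 = (20 − 20) − 0 = 0, and there is no ∂_3, so H_2 ≅ 0.

As a check, the Euler characteristic is 10 − 30 + 20 = 0, which agrees with 1 − 1 + 0 = 0.
(K is a triangulation of the Klein bottle.)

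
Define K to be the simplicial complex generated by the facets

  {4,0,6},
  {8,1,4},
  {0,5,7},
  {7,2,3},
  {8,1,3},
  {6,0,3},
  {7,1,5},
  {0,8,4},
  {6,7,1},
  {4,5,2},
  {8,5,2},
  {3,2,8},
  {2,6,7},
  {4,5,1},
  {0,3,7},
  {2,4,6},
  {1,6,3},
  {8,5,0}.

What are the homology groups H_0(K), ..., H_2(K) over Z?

H_0 ≅ Z,  H_1 ≅ Z ⊕ Z/2,  H_2 = 0.

We work with the vertex ordering 0 < 1 < 2 < 3 < 4 < 5 < 6 < 7 < 8. The simplices of K, each written with vertices in increasing order, are:

  0-simplices (9): [0], [1], [2], [3], [4], [5], [6], [7], [8]
  1-simplices (27): (27 of them)
  2-simplices (18): [0,3,6], [0,3,7], [0,4,6], [0,4,8], [0,5,7], [0,5,8], [1,3,6], [1,3,8], [1,4,5], [1,4,8], [1,5,7], [1,6,7], [2,3,7], [2,3,8], [2,4,5], [2,4,6], [2,5,8], [2,6,7]

Hence C_0 ≅ Z^9, C_1 ≅ Z^27, C_2 ≅ Z^18.

∂_1: C_1 → C_0 sends each edge [p,q] (with p < q) to q − p.
This gives a 9×27 integer matrix of rank 8; reducing to Smith normal form yields diagonal entries (1,1,1,1,1,1,1,1).

∂_2: C_2 → C_1 maps a triangle to the signed sum of its edges. For instance
  ∂[0,5,7] = [5,7] − [0,7] + [0,5],
  ∂[0,5,8] = [5,8] − [0,8] + [0,5].
The resulting 27×18 matrix has rank 18, and its Smith normal form has invariant factors (1,1,1,1,1,1,1,1,1,1,1,1,1,1,1,1,1,2).

Reading off H_k = ker ∂_k / im ∂_{k+1}:

  H_0: rank C_0 − rank ∂_1 = 9 − 8 = 1, and the invariant factors of ∂_1 are all 1, so H_0 ≅ Z.
  H_1: rank ker ∂_1 − rank ∂_2 = (27 − 8) − 18 = 1, and ∂_2 has invariant factor 2 > 1, so H_1 ≅ Z ⊕ Z/2.
  H_2: rank ker ∂_2 − rank ∂_3 = (18 − 18) − 0 = 0, and there is no ∂_3, so H_2 ≅ 0.

(K is a triangulation of the Klein bottle.)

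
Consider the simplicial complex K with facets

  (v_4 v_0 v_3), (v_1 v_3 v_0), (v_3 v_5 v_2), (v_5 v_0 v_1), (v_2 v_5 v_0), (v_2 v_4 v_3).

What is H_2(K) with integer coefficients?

H_2 = 0.

Fix the vertex order v_0 < v_1 < v_2 < v_3 < v_4 < v_5 and write every simplex with vertices in increasing order. Then dim K = 2 and the simplices of K are:

  0-simplices (6): [v_0], [v_1], [v_2], [v_3], [v_4], [v_5]
  1-simplices (12): [v_0,v_1], [v_0,v_2], [v_0,v_3], [v_0,v_4], [v_0,v_5], [v_1,v_3], [v_1,v_5], [v_2,v_3], [v_2,v_4], [v_2,v_5], [v_3,v_4], [v_3,v_5]
  2-simplices (6): [v_0,v_1,v_3], [v_0,v_1,v_5], [v_0,v_2,v_5], [v_0,v_3,v_4], [v_2,v_3,v_4], [v_2,v_3,v_5]

Hence C_0 ≅ Z^6, C_1 ≅ Z^12, C_2 ≅ Z^6.

The boundary map ∂_1: C_1 → C_0 sends each edge [p,q] (with p < q) to q − p.
This gives a 6×12 integer matrix of rank 5; reducing to Smith normal form yields diagonal entries (1,1,1,1,1).

Boundary ∂_2: C_2 → C_1 maps a triangle to the signed sum of its edges. For instance
  ∂[v_2,v_3,v_4] = [v_3,v_4] − [v_2,v_4] + [v_2,v_3],
  ∂[v_0,v_1,v_3] = [v_1,v_3] − [v_0,v_3] + [v_0,v_1].
As a 12×6 matrix over Z this has rank 6, with invariant factors (1,1,1,1,1,1).

Reading off H_k = ker ∂_k / im ∂_{k+1}:

  H_2: rank ker ∂_2 − rank ∂_3 = (6 − 6) − 0 = 0, and there is no ∂_3, so H_2 ≅ 0.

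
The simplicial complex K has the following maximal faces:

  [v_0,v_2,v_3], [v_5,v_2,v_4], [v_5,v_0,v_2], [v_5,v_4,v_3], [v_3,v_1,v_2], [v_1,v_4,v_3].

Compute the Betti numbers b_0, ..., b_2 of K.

b_0 = 1, b_1 = 1, b_2 = 0.

Fix the vertex order v_0 < v_1 < v_2 < v_3 < v_4 < v_5 and write every simplex with vertices in increasing order. Then dim K = 2 and the simplices of K are:

  0-simplices (6): [v_0], [v_1], [v_2], [v_3], [v_4], [v_5]
  1-simplices (12): [v_0,v_2], [v_0,v_3], [v_0,v_5], [v_1,v_2], [v_1,v_3], [v_1,v_4], [v_2,v_3], [v_2,v_4], [v_2,v_5], [v_3,v_4], [v_3,v_5], [v_4,v_5]
  2-simplices (6): [v_0,v_2,v_3], [v_0,v_2,v_5], [v_1,v_2,v_3], [v_1,v_3,v_4], [v_2,v_4,v_5], [v_3,v_4,v_5]

so the chain groups are C_0 ≅ Z^6, C_1 ≅ Z^12, C_2 ≅ Z^6.

∂_1: C_1 → C_0 sends each edge [p,q] (with p < q) to q − p. For instance
  ∂[v_0,v_5] = [v_5] − [v_0].
The resulting 6×12 matrix has rank 5, and its Smith normal form has invariant factors (1,1,1,1,1).

Boundary ∂_2: C_2 → C_1 maps a triangle to the signed sum of its edges. For instance
  ∂[v_1,v_3,v_4] = [v_3,v_4] − [v_1,v_4] + [v_1,v_3],
  ∂[v_3,v_4,v_5] = [v_4,v_5] − [v_3,v_5] + [v_3,v_4].
The 12×6 boundary matrix has rank 6 and Smith normal form diag(1,1,1,1,1,1).

Now H_k = ker ∂_k / im ∂_{k+1}, so:

  H_0: rank C_0 − rank ∂_1 = 6 − 5 = 1, and the invariant factors of ∂_1 are all 1, so H_0 ≅ Z.
  H_1: rank ker ∂_1 − rank ∂_2 = (12 − 5) − 6 = 1, and the invariant factors of ∂_2 are all 1, so H_1 ≅ Z.
  H_2: rank ker ∂_2 − rank ∂_3 = (6 − 6) − 0 = 0, and there is no ∂_3, so H_2 ≅ 0.

(K is a triangulation of the cylinder S^1 x I.)

Hence the Betti numbers are b_0 = 1, b_1 = 1, b_2 = 0.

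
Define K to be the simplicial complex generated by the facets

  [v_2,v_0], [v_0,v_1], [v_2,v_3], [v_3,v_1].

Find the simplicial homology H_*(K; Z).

H_0 = Z,  H_1 = Z.

Order the vertices as v_0 < v_1 < v_2 < v_3. Listing each simplex with vertices in this order, K has dimension 1 with simplices:

  0-simplices (4): [v_0], [v_1], [v_2], [v_3]
  1-simplices (4): [v_0,v_1], [v_0,v_2], [v_1,v_3], [v_2,v_3]

giving chain groups C_0 ≅ Z^4, C_1 ≅ Z^4.

∂_1: C_1 → C_0 maps an edge to its endpoints' difference, ∂[p,q] = q − p. For instance
  ∂[v_1,v_3] = [v_3] − [v_1].
The resulting 4×4 matrix has rank 3, and its Smith normal form has invariant factors (1,1,1).

Now H_k = ker ∂_k / im ∂_{k+1}, so:

  H_0: rank C_0 − rank ∂_1 = 4 − 3 = 1, and the invariant factors of ∂_1 are all 1, so H_0 ≅ Z.
  H_1: rank ker ∂_1 − rank ∂_2 = (4 − 3) − 0 = 1, and there is no ∂_2, so H_1 ≅ Z.

(K is a triangulation of the circle S^1.)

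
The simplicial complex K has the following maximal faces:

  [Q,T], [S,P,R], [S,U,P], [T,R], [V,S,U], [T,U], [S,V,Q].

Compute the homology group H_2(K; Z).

H_2 = 0.

Fix the vertex order P < Q < R < S < T < U < V and write every simplex with vertices in increasing order. Then dim K = 2 and the simplices of K are:

  0-simplices (7): P, Q, R, S, T, U, V
  1-simplices (12): PR, PS, PU, QS, QT, QV, RS, RT, SU, SV, TU, UV
  2-simplices (4): PRS, PSU, QSV, SUV

Hence C_0 ≅ Z^7, C_1 ≅ Z^12, C_2 ≅ Z^4.

∂_1: C_1 → C_0 maps an edge to its endpoints' difference, ∂[p,q] = q − p.
The 7×12 boundary matrix has rank 6 and Smith normal form diag(1,1,1,1,1,1).

The boundary map ∂_2: C_2 → C_1 acts by ∂[p,q,r] = [q,r] − [p,r] + [p,q]. For instance
  ∂QSV = SV − QV + QS,
  ∂PRS = RS − PS + PR.
The 12×4 boundary matrix has rank 4 and Smith normal form diag(1,1,1,1).

Computing H_k = (kernel of ∂_k) / (image of ∂_{k+1}):

  H_2: rank ker ∂_2 − rank ∂_3 = (4 − 4) − 0 = 0, and there is no ∂_3, so H_2 ≅ 0.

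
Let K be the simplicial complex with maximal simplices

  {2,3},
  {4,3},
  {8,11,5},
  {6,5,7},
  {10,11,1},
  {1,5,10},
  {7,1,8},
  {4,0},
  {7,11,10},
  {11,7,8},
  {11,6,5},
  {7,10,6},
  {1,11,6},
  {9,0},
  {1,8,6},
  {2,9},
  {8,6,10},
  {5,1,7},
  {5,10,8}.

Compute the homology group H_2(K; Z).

We work with the vertex ordering 0 < 1 < 2 < 3 < 4 < 5 < 6 < 7 < 8 < 9 < 10 < 11. The simplices of K, each written with vertices in increasing order, are:

  0-simplices (12): [0], [1], [2], [3], [4], [5], [6], [7], [8], [9], [10], [11]
  1-simplices (26): (26 of them)
  2-simplices (14): [1,5,7], [1,5,10], [1,6,8], [1,6,11], [1,7,8], [1,10,11], [5,6,7], [5,6,11], [5,8,10], [5,8,11], [6,7,10], [6,8,10], [7,8,11], [7,10,11]

so the chain groups are C_0 ≅ Z^12, C_1 ≅ Z^26, C_2 ≅ Z^14.

Boundary ∂_1: C_1 → C_0 maps an edge to its endpoints' difference, ∂[p,q] = q − p. For instance
  ∂[7,8] = [8] − [7].
As a 12×26 matrix over Z this has rank 10, with invariant factors (1,1,1,1,1,1,1,1,1,1).

Boundary ∂_2: C_2 → C_1 acts by ∂[p,q,r] = [q,r] − [p,r] + [p,q]. For instance
  ∂[6,7,10] = [7,10] − [6,10] + [6,7],
  ∂[5,8,10] = [8,10] − [5,10] + [5,8].
As a 26×14 matrix over Z this has rank 13, with invariant factors (1,1,1,1,1,1,1,1,1,1,1,1,1).

Now H_k = ker ∂_k / im ∂_{k+1}, so:

  H_2: rank ker ∂_2 − rank ∂_3 = (14 − 13) − 0 = 1, and there is no ∂_3, so H_2 ≅ Z.

H_2 ≅ Z.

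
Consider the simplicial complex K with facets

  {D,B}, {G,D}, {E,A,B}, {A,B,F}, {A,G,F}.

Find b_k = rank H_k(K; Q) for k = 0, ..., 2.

b_0 = 1, b_1 = 1, b_2 = 0.

We work with the vertex ordering A < B < D < E < F < G. The simplices of K, each written with vertices in increasing order, are:

  0-simplices (6): A, B, D, E, F, G
  1-simplices (9): AB, AE, AF, AG, BD, BE, BF, DG, FG
  2-simplices (3): ABE, ABF, AFG

so the chain groups are C_0 ≅ Z^6, C_1 ≅ Z^9, C_2 ≅ Z^3.

∂_1: C_1 → C_0 maps an edge to its endpoints' difference, ∂[p,q] = q − p.
The 6×9 boundary matrix has rank 5 and Smith normal form diag(1,1,1,1,1).

∂_2: C_2 → C_1 acts by ∂[p,q,r] = [q,r] − [p,r] + [p,q]. For instance
  ∂ABE = BE − AE + AB,
  ∂AFG = FG − AG + AF.
This gives a 9×3 integer matrix of rank 3; reducing to Smith normal form yields diagonal entries (1,1,1).

Computing H_k = (kernel of ∂_k) / (image of ∂_{k+1}):

  H_0: rank C_0 − rank ∂_1 = 6 − 5 = 1, and the invariant factors of ∂_1 are all 1, so H_0 ≅ Z.
  H_1: rank ker ∂_1 − rank ∂_2 = (9 − 5) − 3 = 1, and the invariant factors of ∂_2 are all 1, so H_1 ≅ Z.
  H_2: rank ker ∂_2 − rank ∂_3 = (3 − 3) − 0 = 0, and there is no ∂_3, so H_2 ≅ 0.

Hence the Betti numbers are b_0 = 1, b_1 = 1, b_2 = 0.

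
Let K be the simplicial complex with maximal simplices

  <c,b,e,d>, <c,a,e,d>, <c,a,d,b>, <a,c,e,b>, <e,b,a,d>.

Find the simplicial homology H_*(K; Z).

H_0 ≅ Z,  H_1 = 0,  H_2 = 0,  H_3 ≅ Z.

Fix the vertex order a < b < c < d < e and write every simplex with vertices in increasing order. Then dim K = 3 and the simplices of K are:

  0-simplices (5): a, b, c, d, e
  1-simplices (10): ab, ac, ad, ae, bc, bd, be, cd, ce, de
  2-simplices (10): abc, abd, abe, acd, ace, ade, bcd, bce, bde, cde
  3-simplices (5): abcd, abce, abde, acde, bcde

so the chain groups are C_0 ≅ Z^5, C_1 ≅ Z^10, C_2 ≅ Z^10, C_3 ≅ Z^5.

Boundary ∂_1: C_1 → C_0 maps an edge to its endpoints' difference, ∂[p,q] = q − p.
As a 5×10 matrix over Z this has rank 4, with invariant factors (1,1,1,1).

∂_2: C_2 → C_1 sends each 2-simplex [p,q,r] to [q,r] − [p,r] + [p,q]. For instance
  ∂acd = cd − ad + ac,
  ∂abe = be − ae + ab.
This gives a 10×10 integer matrix of rank 6; reducing to Smith normal form yields diagonal entries (1,1,1,1,1,1).

∂_3: C_3 → C_2 sends each 3-simplex σ to the alternating sum Σ_i (−1)^i (σ with its i-th vertex removed). For instance
  ∂acde = cde − ade + ace − acd,
  ∂abce = bce − ace + abe − abc.
This gives a 10×5 integer matrix of rank 4; reducing to Smith normal form yields diagonal entries (1,1,1,1).

Now H_k = ker ∂_k / im ∂_{k+1}, so:

  H_0: rank C_0 − rank ∂_1 = 5 − 4 = 1, and the invariant factors of ∂_1 are all 1, so H_0 = Z.
  H_1: rank ker ∂_1 − rank ∂_2 = (10 − 4) − 6 = 0, and the invariant factors of ∂_2 are all 1, so H_1 = 0.
  H_2: rank ker ∂_2 − rank ∂_3 = (10 − 6) − 4 = 0, and the invariant factors of ∂_3 are all 1, so H_2 = 0.
  H_3: rank ker ∂_3 − rank ∂_4 = (5 − 4) − 0 = 1, and there is no ∂_4, so H_3 = Z.

(K is a triangulation of the 3-sphere S^3.)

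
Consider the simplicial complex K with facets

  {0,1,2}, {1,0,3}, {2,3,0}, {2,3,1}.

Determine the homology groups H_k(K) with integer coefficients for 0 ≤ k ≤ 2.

K has 4 vertices, 6 edges, 4 triangles.
rank ∂_0 = 0, rank ∂_1 = 3 ⇒ b_0 = 4 − 0 − 3 = 1; all invariant factors of ∂_1 are 1 so no torsion. So H_0 = Z.
rank ∂_1 = 3, rank ∂_2 = 3 ⇒ b_1 = 6 − 3 − 3 = 0; all invariant factors of ∂_2 are 1 so no torsion. So H_1 = 0.
rank ∂_2 = 3, rank ∂_3 = 0 ⇒ b_2 = 4 − 3 − 0 = 1. So H_2 = Z.

H_0 ≅ Z,  H_1 = 0,  H_2 ≅ Z.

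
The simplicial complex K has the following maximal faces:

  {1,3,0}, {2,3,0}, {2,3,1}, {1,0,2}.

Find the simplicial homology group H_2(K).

Take the total order 0 < 1 < 2 < 3 on the vertex set. Then K (dimension 2) consists of the simplices:

  0-simplices (4): [0], [1], [2], [3]
  1-simplices (6): [0,1], [0,2], [0,3], [1,2], [1,3], [2,3]
  2-simplices (4): [0,1,2], [0,1,3], [0,2,3], [1,2,3]

so the chain groups are C_0 ≅ Z^4, C_1 ≅ Z^6, C_2 ≅ Z^4.

∂_1: C_1 → C_0 is given by ∂[p,q] = [q] − [p]. For instance
  ∂[0,3] = [3] − [0].
The resulting 4×6 matrix has rank 3, and its Smith normal form has invariant factors (1,1,1).

The boundary map ∂_2: C_2 → C_1 sends each 2-simplex [p,q,r] to [q,r] − [p,r] + [p,q]. For instance
  ∂[0,1,3] = [1,3] − [0,3] + [0,1],
  ∂[1,2,3] = [2,3] − [1,3] + [1,2].
This gives a 6×4 integer matrix of rank 3; reducing to Smith normal form yields diagonal entries (1,1,1).

From H_k ≅ ker(∂_k) / im(∂_{k+1}) we obtain:

  H_2: rank ker ∂_2 − rank ∂_3 = (4 − 3) − 0 = 1, and there is no ∂_3, so H_2 = Z.

H_2 ≅ Z.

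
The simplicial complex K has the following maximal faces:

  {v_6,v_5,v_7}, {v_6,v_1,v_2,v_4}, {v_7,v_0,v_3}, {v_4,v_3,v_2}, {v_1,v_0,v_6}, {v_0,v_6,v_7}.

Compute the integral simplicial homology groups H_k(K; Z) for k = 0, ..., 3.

H_0 = Z,  H_1 = Z,  H_2 = 0,  H_3 = 0.

Take the total order v_0 < v_1 < v_2 < v_3 < v_4 < v_5 < v_6 < v_7 on the vertex set. Then K (dimension 3) consists of the simplices:

  0-simplices (8): [v_0], [v_1], [v_2], [v_3], [v_4], [v_5], [v_6], [v_7]
  1-simplices (16): (16 of them)
  2-simplices (9): [v_0,v_1,v_6], [v_0,v_3,v_7], [v_0,v_6,v_7], [v_1,v_2,v_4], [v_1,v_2,v_6], [v_1,v_4,v_6], [v_2,v_3,v_4], [v_2,v_4,v_6], [v_5,v_6,v_7]
  3-simplices (1): [v_1,v_2,v_4,v_6]

Hence C_0 ≅ Z^8, C_1 ≅ Z^16, C_2 ≅ Z^9, C_3 ≅ Z^1.

Boundary ∂_1: C_1 → C_0 maps an edge to its endpoints' difference, ∂[p,q] = q − p. For instance
  ∂[v_2,v_3] = [v_3] − [v_2].
The 8×16 boundary matrix has rank 7 and Smith normal form diag(1,1,1,1,1,1,1).

Boundary ∂_2: C_2 → C_1 sends each 2-simplex [p,q,r] to [q,r] − [p,r] + [p,q]. For instance
  ∂[v_1,v_2,v_6] = [v_2,v_6] − [v_1,v_6] + [v_1,v_2],
  ∂[v_2,v_4,v_6] = [v_4,v_6] − [v_2,v_6] + [v_2,v_4].
The 16×9 boundary matrix has rank 8 and Smith normal form diag(1,1,1,1,1,1,1,1).

The boundary map ∂_3: C_3 → C_2 sends each 3-simplex σ to the alternating sum Σ_i (−1)^i (σ with its i-th vertex removed). For instance
  ∂[v_1,v_2,v_4,v_6] = [v_2,v_4,v_6] − [v_1,v_4,v_6] + [v_1,v_2,v_6] − [v_1,v_2,v_4].
As a 9×1 matrix over Z this has rank 1, with invariant factors (1).

Reading off H_k = ker ∂_k / im ∂_{k+1}:

  H_0: rank C_0 − rank ∂_1 = 8 − 7 = 1, and the invariant factors of ∂_1 are all 1, so H_0 ≅ Z.
  H_1: rank ker ∂_1 − rank ∂_2 = (16 − 7) − 8 = 1, and the invariant factors of ∂_2 are all 1, so H_1 ≅ Z.
  H_2: rank ker ∂_2 − rank ∂_3 = (9 − 8) − 1 = 0, and the invariant factors of ∂_3 are all 1, so H_2 ≅ 0.
  H_3: rank ker ∂_3 − rank ∂_4 = (1 − 1) − 0 = 0, and there is no ∂_4, so H_3 ≅ 0.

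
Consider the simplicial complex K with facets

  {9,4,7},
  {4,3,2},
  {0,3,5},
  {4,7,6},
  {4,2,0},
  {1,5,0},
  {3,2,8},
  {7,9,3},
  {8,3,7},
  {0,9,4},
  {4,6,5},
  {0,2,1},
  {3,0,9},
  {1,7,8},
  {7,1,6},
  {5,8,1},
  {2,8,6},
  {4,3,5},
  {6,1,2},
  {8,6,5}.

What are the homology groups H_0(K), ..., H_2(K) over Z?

K has 10 vertices, 30 edges, 20 triangles.
rank ∂_0 = 0, rank ∂_1 = 9 ⇒ b_0 = 10 − 0 − 9 = 1; all invariant factors of ∂_1 are 1 so no torsion. So H_0 = Z.
rank ∂_1 = 9, rank ∂_2 = 20 ⇒ b_1 = 30 − 9 − 20 = 1; ∂_2 has invariant factor(s) [2] giving torsion. So H_1 = Z ⊕ Z/2Z.
rank ∂_2 = 20, rank ∂_3 = 0 ⇒ b_2 = 20 − 20 − 0 = 0. So H_2 = 0.

H_0 ≅ Z,  H_1 ≅ Z ⊕ Z/2Z,  H_2 = 0.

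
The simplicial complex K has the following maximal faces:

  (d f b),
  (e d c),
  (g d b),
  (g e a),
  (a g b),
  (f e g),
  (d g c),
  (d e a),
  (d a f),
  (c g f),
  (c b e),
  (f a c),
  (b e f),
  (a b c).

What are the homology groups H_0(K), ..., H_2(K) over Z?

Order the vertices as a < b < c < d < e < f < g. Listing each simplex with vertices in this order, K has dimension 2 with simplices:

  0-simplices (7): a, b, c, d, e, f, g
  1-simplices (21): ab, ac, ad, ae, af, ag, bc, bd, be, bf, bg, cd, ce, cf, cg, de, df, dg, ef, eg, fg
  2-simplices (14): abc, abg, acf, ade, adf, aeg, bce, bdf, bdg, bef, cde, cdg, cfg, efg

giving chain groups C_0 ≅ Z^7, C_1 ≅ Z^21, C_2 ≅ Z^14.

∂_1: C_1 → C_0 sends each edge [p,q] (with p < q) to q − p. For instance
  ∂cf = f − c.
The 7×21 boundary matrix has rank 6 and Smith normal form diag(1,1,1,1,1,1).

∂_2: C_2 → C_1 sends each 2-simplex [p,q,r] to [q,r] − [p,r] + [p,q]. For instance
  ∂bdg = dg − bg + bd,
  ∂abc = bc − ac + ab.
The 21×14 boundary matrix has rank 13 and Smith normal form diag(1,1,1,1,1,1,1,1,1,1,1,1,1).

Computing H_k = (kernel of ∂_k) / (image of ∂_{k+1}):

  H_0: rank C_0 − rank ∂_1 = 7 − 6 = 1, and the invariant factors of ∂_1 are all 1, so H_0 ≅ Z.
  H_1: rank ker ∂_1 − rank ∂_2 = (21 − 6) − 13 = 2, and the invariant factors of ∂_2 are all 1, so H_1 ≅ Z^2.
  H_2: rank ker ∂_2 − rank ∂_3 = (14 − 13) − 0 = 1, and there is no ∂_3, so H_2 ≅ Z.

(K is a triangulation of the torus T^2.)

H_0 = Z,  H_1 = Z^2,  H_2 = Z.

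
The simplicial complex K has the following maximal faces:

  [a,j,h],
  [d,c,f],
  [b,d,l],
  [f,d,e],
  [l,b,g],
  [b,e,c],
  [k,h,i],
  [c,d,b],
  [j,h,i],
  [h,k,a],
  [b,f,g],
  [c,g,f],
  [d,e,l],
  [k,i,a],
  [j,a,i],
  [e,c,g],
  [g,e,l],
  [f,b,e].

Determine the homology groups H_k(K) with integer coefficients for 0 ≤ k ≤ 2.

H_0 ≅ Z^2,  H_1 ≅ Z/2,  H_2 ≅ Z.

K has 12 vertices, 27 edges, 18 triangles.
rank ∂_0 = 0, rank ∂_1 = 10 ⇒ b_0 = 12 − 0 − 10 = 2; all invariant factors of ∂_1 are 1 so no torsion. So H_0 = Z^2.
rank ∂_1 = 10, rank ∂_2 = 17 ⇒ b_1 = 27 − 10 − 17 = 0; ∂_2 has invariant factor(s) [2] giving torsion. So H_1 = Z/2.
rank ∂_2 = 17, rank ∂_3 = 0 ⇒ b_2 = 18 − 17 − 0 = 1. So H_2 = Z.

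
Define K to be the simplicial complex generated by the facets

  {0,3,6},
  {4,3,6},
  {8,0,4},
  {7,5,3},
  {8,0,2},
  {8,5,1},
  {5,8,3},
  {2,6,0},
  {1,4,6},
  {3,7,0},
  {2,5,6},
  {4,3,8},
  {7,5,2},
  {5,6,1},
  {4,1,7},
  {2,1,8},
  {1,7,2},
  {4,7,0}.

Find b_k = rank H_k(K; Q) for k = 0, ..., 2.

Fix the vertex order 0 < 1 < 2 < 3 < 4 < 5 < 6 < 7 < 8 and write every simplex with vertices in increasing order. Then dim K = 2 and the simplices of K are:

  0-simplices (9): [0], [1], [2], [3], [4], [5], [6], [7], [8]
  1-simplices (27): (27 of them)
  2-simplices (18): [0,2,6], [0,2,8], [0,3,6], [0,3,7], [0,4,7], [0,4,8], [1,2,7], [1,2,8], [1,4,6], [1,4,7], [1,5,6], [1,5,8], [2,5,6], [2,5,7], [3,4,6], [3,4,8], [3,5,7], [3,5,8]

giving chain groups C_0 ≅ Z^9, C_1 ≅ Z^27, C_2 ≅ Z^18.

∂_1: C_1 → C_0 sends each edge [p,q] (with p < q) to q − p. For instance
  ∂[1,6] = [6] − [1].
The resulting 9×27 matrix has rank 8, and its Smith normal form has invariant factors (1,1,1,1,1,1,1,1).

∂_2: C_2 → C_1 acts by ∂[p,q,r] = [q,r] − [p,r] + [p,q]. For instance
  ∂[0,3,7] = [3,7] − [0,7] + [0,3],
  ∂[3,4,6] = [4,6] − [3,6] + [3,4].
This gives a 27×18 integer matrix of rank 18; reducing to Smith normal form yields diagonal entries (1,1,1,1,1,1,1,1,1,1,1,1,1,1,1,1,1,2).

From H_k ≅ ker(∂_k) / im(∂_{k+1}) we obtain:

  H_0: rank C_0 − rank ∂_1 = 9 − 8 = 1, and the invariant factors of ∂_1 are all 1, so H_0 ≅ Z.
  H_1: rank ker ∂_1 − rank ∂_2 = (27 − 8) − 18 = 1, and ∂_2 has invariant factor 2 > 1, so H_1 ≅ Z ⊕ Z/2Z.
  H_2: rank ker ∂_2 − rank ∂_3 = (18 − 18) − 0 = 0, and there is no ∂_3, so H_2 ≅ 0.

As a check, the Euler characteristic is 9 − 27 + 18 = 0, which agrees with 1 − 1 + 0 = 0.

Hence the Betti numbers are b_0 = 1, b_1 = 1, b_2 = 0.

b_0 = 1, b_1 = 1, b_2 = 0.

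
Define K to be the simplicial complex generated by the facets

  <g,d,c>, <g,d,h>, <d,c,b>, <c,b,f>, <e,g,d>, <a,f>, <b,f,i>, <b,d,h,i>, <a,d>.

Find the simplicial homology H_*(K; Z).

H_0 = Z,  H_1 = Z,  H_2 = 0,  H_3 = 0.

Take the total order a < b < c < d < e < f < g < h < i on the vertex set. Then K (dimension 3) consists of the simplices:

  0-simplices (9): a, b, c, d, e, f, g, h, i
  1-simplices (18): ad, af, bc, bd, bf, bh, bi, cd, cf, cg, de, dg, dh, di, eg, fi, gh, hi
  2-simplices (10): bcd, bcf, bdh, bdi, bfi, bhi, cdg, deg, dgh, dhi
  3-simplices (1): bdhi

Hence C_0 ≅ Z^9, C_1 ≅ Z^18, C_2 ≅ Z^10, C_3 ≅ Z^1.

∂_1: C_1 → C_0 is given by ∂[p,q] = [q] − [p]. For instance
  ∂eg = g − e.
As a 9×18 matrix over Z this has rank 8, with invariant factors (1,1,1,1,1,1,1,1).

Boundary ∂_2: C_2 → C_1 maps a triangle to the signed sum of its edges. For instance
  ∂bfi = fi − bi + bf,
  ∂bcd = cd − bd + bc.
As a 18×10 matrix over Z this has rank 9, with invariant factors (1,1,1,1,1,1,1,1,1).

∂_3: C_3 → C_2 sends each 3-simplex σ to the alternating sum Σ_i (−1)^i (σ with its i-th vertex removed). For instance
  ∂bdhi = dhi − bhi + bdi − bdh.
As a 10×1 matrix over Z this has rank 1, with invariant factors (1).

Computing H_k = (kernel of ∂_k) / (image of ∂_{k+1}):

  H_0: rank C_0 − rank ∂_1 = 9 − 8 = 1, and the invariant factors of ∂_1 are all 1, so H_0 = Z.
  H_1: rank ker ∂_1 − rank ∂_2 = (18 − 8) − 9 = 1, and the invariant factors of ∂_2 are all 1, so H_1 = Z.
  H_2: rank ker ∂_2 − rank ∂_3 = (10 − 9) − 1 = 0, and the invariant factors of ∂_3 are all 1, so H_2 = 0.
  H_3: rank ker ∂_3 − rank ∂_4 = (1 − 1) − 0 = 0, and there is no ∂_4, so H_3 = 0.

As a check, the Euler characteristic is 9 − 18 + 10 − 1 = 0, which agrees with 1 − 1 + 0 − 0 = 0.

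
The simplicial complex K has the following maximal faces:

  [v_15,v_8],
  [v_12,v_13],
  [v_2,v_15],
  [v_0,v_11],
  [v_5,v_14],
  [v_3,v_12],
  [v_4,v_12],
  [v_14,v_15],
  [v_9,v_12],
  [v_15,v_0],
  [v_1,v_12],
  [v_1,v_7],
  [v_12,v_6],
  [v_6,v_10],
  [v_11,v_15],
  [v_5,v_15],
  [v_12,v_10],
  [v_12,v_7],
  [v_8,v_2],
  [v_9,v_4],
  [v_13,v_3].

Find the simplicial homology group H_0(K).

We work with the vertex ordering v_0 < v_1 < v_2 < v_3 < v_4 < v_5 < v_6 < v_7 < v_8 < v_9 < v_10 < v_11 < v_12 < v_13 < v_14 < v_15. The simplices of K, each written with vertices in increasing order, are:

  0-simplices (16): [v_0], [v_1], [v_2], [v_3], [v_4], [v_5], [v_6], [v_7], [v_8], [v_9], [v_10], [v_11], [v_12], [v_13], [v_14], [v_15]
  1-simplices (21): (21 of them)

giving chain groups C_0 ≅ Z^16, C_1 ≅ Z^21.

The boundary map ∂_1: C_1 → C_0 sends each edge [p,q] (with p < q) to q − p.
The 16×21 boundary matrix has rank 14 and Smith normal form diag(1,1,1,1,1,1,1,1,1,1,1,1,1,1).

Reading off H_k = ker ∂_k / im ∂_{k+1}:

  H_0: rank C_0 − rank ∂_1 = 16 − 14 = 2, and the invariant factors of ∂_1 are all 1, so H_0 ≅ Z^2.

H_0 = Z^2.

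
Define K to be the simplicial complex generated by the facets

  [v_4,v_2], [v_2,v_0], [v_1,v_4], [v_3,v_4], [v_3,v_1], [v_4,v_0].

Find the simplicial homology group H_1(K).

H_1 = Z^2.

Order the vertices as v_0 < v_1 < v_2 < v_3 < v_4. Listing each simplex with vertices in this order, K has dimension 1 with simplices:

  0-simplices (5): [v_0], [v_1], [v_2], [v_3], [v_4]
  1-simplices (6): [v_0,v_2], [v_0,v_4], [v_1,v_3], [v_1,v_4], [v_2,v_4], [v_3,v_4]

giving chain groups C_0 ≅ Z^5, C_1 ≅ Z^6.

The boundary map ∂_1: C_1 → C_0 sends each edge [p,q] (with p < q) to q − p. For instance
  ∂[v_0,v_4] = [v_4] − [v_0].
The 5×6 boundary matrix has rank 4 and Smith normal form diag(1,1,1,1).

Reading off H_k = ker ∂_k / im ∂_{k+1}:

  H_1: rank ker ∂_1 − rank ∂_2 = (6 − 4) − 0 = 2, and there is no ∂_2, so H_1 ≅ Z^2.

(K is a triangulation of a wedge of 2 circles.)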